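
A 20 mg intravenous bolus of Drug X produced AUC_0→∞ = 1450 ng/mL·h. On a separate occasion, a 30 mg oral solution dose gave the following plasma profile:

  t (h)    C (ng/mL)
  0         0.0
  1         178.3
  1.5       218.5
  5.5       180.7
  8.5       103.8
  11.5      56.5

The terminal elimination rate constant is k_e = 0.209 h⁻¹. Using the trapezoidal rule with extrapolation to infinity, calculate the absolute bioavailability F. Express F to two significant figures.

F = 0.88

Trapezoidal AUC_0→11.5 (oral solution):
  [0→1]: (0.0+178.3)/2 × 1 = 89.15
  [1→1.5]: (178.3+218.5)/2 × 0.5 = 99.2
  [1.5→5.5]: (218.5+180.7)/2 × 4 = 798.4
  [5.5→8.5]: (180.7+103.8)/2 × 3 = 426.75
  [8.5→11.5]: (103.8+56.5)/2 × 3 = 240.45
  Sum = 1653.95 ng/mL·h
Tail: C_last/k_e = 56.5/0.209 = 270.335
AUC_0→∞ (oral solution) = 1653.95 + 270.335 = 1924.285 ng/mL·h
F = (AUC_ev/D_ev)/(AUC_iv/D_iv) = (1924.285/30)/(1450/20) = 64.1428/72.5 = 0.8847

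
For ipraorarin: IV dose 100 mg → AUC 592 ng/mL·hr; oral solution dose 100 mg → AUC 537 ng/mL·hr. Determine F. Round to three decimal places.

F = 0.907

F = (AUC_ev / D_ev) / (AUC_iv / D_iv)
  = (537/100) / (592/100)
  = 5.37 / 5.92 = 0.9071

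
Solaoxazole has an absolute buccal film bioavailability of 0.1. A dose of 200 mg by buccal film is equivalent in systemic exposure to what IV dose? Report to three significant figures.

Systemic exposure from an extravascular dose = F × D_ev, so the equivalent IV dose is F × D_ev.
D_iv = F × D_ev = 0.1 × 200 = 20 mg

D_iv = 20.0 mg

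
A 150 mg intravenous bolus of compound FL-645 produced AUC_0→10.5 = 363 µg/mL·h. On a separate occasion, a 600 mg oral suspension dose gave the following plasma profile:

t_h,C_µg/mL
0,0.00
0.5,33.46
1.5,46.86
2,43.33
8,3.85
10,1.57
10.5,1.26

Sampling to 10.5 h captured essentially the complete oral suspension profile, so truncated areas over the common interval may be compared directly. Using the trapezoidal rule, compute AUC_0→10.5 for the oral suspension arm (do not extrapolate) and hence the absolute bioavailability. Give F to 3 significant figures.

F = 0.151

Trapezoidal AUC_0→10.5 (oral suspension):
  [0→0.5]: (0.00+33.46)/2 × 0.5 = 8.365
  [0.5→1.5]: (33.46+46.86)/2 × 1 = 40.16
  [1.5→2]: (46.86+43.33)/2 × 0.5 = 22.5475
  [2→8]: (43.33+3.85)/2 × 6 = 141.54
  [8→10]: (3.85+1.57)/2 × 2 = 5.42
  [10→10.5]: (1.57+1.26)/2 × 0.5 = 0.7075
  Sum = 218.74 µg/mL·h
F = (AUC_ev/D_ev)/(AUC_iv/D_iv) = (218.74/600)/(363/150) = 0.364567/2.42 = 0.1506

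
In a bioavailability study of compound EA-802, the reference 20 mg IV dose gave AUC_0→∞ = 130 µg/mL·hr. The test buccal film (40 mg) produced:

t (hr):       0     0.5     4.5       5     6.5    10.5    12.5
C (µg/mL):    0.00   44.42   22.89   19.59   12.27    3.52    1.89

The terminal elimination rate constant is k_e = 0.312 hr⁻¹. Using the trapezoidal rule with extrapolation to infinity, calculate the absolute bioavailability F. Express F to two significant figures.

Trapezoidal AUC_0→12.5 (buccal film):
  [0→0.5]: (0.00+44.42)/2 × 0.5 = 11.105
  [0.5→4.5]: (44.42+22.89)/2 × 4 = 134.62
  [4.5→5]: (22.89+19.59)/2 × 0.5 = 10.62
  [5→6.5]: (19.59+12.27)/2 × 1.5 = 23.895
  [6.5→10.5]: (12.27+3.52)/2 × 4 = 31.58
  [10.5→12.5]: (3.52+1.89)/2 × 2 = 5.41
  Sum = 217.23 µg/mL·hr
Tail: C_last/k_e = 1.89/0.312 = 6.058
AUC_0→∞ (buccal film) = 217.23 + 6.058 = 223.288 µg/mL·hr
F = (AUC_ev/D_ev)/(AUC_iv/D_iv) = (223.288/40)/(130/20) = 5.5822/6.5 = 0.8588

F = 0.86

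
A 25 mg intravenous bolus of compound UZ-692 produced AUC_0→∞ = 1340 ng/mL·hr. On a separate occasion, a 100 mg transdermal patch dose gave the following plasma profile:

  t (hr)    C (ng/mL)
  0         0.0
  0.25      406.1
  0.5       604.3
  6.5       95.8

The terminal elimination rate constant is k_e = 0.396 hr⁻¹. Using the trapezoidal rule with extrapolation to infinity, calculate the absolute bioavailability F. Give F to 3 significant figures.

F = 0.470

Trapezoidal AUC_0→6.5 (transdermal patch):
  [0→0.25]: (0.0+406.1)/2 × 0.25 = 50.7625
  [0.25→0.5]: (406.1+604.3)/2 × 0.25 = 126.3
  [0.5→6.5]: (604.3+95.8)/2 × 6 = 2100.3
  Sum = 2277.3625 ng/mL·hr
Tail: C_last/k_e = 95.8/0.396 = 241.919
AUC_0→∞ (transdermal patch) = 2277.3625 + 241.919 = 2519.2815 ng/mL·hr
F = (AUC_ev/D_ev)/(AUC_iv/D_iv) = (2519.2815/100)/(1340/25) = 25.192815/53.6 = 0.4700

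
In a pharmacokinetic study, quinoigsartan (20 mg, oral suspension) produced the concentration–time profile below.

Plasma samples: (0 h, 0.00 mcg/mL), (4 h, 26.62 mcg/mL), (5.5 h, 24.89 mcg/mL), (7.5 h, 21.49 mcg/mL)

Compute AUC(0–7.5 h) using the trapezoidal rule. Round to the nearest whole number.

AUC = 138 mcg/mL·h

Trapezoidal AUC_0→7.5:
  [0→4]: (0.00+26.62)/2 × 4 = 53.24
  [4→5.5]: (26.62+24.89)/2 × 1.5 = 38.6325
  [5.5→7.5]: (24.89+21.49)/2 × 2 = 46.38
  Sum = 138.2525 mcg/mL·h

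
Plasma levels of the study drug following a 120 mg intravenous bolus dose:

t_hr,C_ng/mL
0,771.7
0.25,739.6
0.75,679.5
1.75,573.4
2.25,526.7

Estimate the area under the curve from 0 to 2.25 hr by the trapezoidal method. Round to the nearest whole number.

AUC = 1445 ng/mL·hr

Trapezoidal AUC_0→2.25:
  [0→0.25]: (771.7+739.6)/2 × 0.25 = 188.9125
  [0.25→0.75]: (739.6+679.5)/2 × 0.5 = 354.775
  [0.75→1.75]: (679.5+573.4)/2 × 1 = 626.45
  [1.75→2.25]: (573.4+526.7)/2 × 0.5 = 275.025
  Sum = 1445.1625 ng/mL·hr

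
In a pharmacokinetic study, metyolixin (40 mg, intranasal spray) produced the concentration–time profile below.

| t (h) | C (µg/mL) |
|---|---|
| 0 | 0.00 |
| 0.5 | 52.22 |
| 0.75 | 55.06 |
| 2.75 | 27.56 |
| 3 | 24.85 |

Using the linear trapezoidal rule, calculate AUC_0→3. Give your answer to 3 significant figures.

Trapezoidal AUC_0→3:
  [0→0.5]: (0.00+52.22)/2 × 0.5 = 13.055
  [0.5→0.75]: (52.22+55.06)/2 × 0.25 = 13.41
  [0.75→2.75]: (55.06+27.56)/2 × 2 = 82.62
  [2.75→3]: (27.56+24.85)/2 × 0.25 = 6.55125
  Sum = 115.63625 µg/mL·h

AUC = 116 µg/mL·h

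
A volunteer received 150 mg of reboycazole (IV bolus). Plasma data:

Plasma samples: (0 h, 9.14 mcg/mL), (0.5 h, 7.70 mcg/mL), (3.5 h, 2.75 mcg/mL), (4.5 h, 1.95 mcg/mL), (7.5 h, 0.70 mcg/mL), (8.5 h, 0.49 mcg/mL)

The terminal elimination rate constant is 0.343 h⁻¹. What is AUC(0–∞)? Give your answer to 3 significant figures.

Trapezoidal AUC_0→8.5:
  [0→0.5]: (9.14+7.70)/2 × 0.5 = 4.21
  [0.5→3.5]: (7.70+2.75)/2 × 3 = 15.675
  [3.5→4.5]: (2.75+1.95)/2 × 1 = 2.35
  [4.5→7.5]: (1.95+0.70)/2 × 3 = 3.975
  [7.5→8.5]: (0.70+0.49)/2 × 1 = 0.595
  Sum = 26.805 mcg/mL·h
Extrapolated tail: C_last / k_e = 0.49 / 0.343 = 1.429
AUC_0→∞ = 26.805 + 1.429 = 28.234 mcg/mL·h

AUC = 28.2 mcg/mL·h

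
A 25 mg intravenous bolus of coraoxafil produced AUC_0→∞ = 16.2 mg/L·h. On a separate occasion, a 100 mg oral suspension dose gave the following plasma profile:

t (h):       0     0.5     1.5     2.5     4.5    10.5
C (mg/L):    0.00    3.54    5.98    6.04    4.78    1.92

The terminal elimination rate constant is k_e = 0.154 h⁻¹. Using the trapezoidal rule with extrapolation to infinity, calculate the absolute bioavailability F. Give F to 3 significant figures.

F = 0.849

Trapezoidal AUC_0→10.5 (oral suspension):
  [0→0.5]: (0.00+3.54)/2 × 0.5 = 0.885
  [0.5→1.5]: (3.54+5.98)/2 × 1 = 4.76
  [1.5→2.5]: (5.98+6.04)/2 × 1 = 6.01
  [2.5→4.5]: (6.04+4.78)/2 × 2 = 10.82
  [4.5→10.5]: (4.78+1.92)/2 × 6 = 20.1
  Sum = 42.575 mg/L·h
Tail: C_last/k_e = 1.92/0.154 = 12.468
AUC_0→∞ (oral suspension) = 42.575 + 12.468 = 55.043 mg/L·h
F = (AUC_ev/D_ev)/(AUC_iv/D_iv) = (55.043/100)/(16.2/25) = 0.55043/0.648 = 0.8494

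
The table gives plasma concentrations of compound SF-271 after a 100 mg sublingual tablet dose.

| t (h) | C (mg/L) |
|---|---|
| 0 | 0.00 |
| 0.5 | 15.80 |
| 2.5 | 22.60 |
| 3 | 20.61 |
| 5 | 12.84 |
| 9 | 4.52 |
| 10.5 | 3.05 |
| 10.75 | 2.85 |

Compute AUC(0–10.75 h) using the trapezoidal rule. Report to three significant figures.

AUC = 128 mg/L·h

Trapezoidal AUC_0→10.75:
  [0→0.5]: (0.00+15.80)/2 × 0.5 = 3.95
  [0.5→2.5]: (15.80+22.60)/2 × 2 = 38.4
  [2.5→3]: (22.60+20.61)/2 × 0.5 = 10.8025
  [3→5]: (20.61+12.84)/2 × 2 = 33.45
  [5→9]: (12.84+4.52)/2 × 4 = 34.72
  [9→10.5]: (4.52+3.05)/2 × 1.5 = 5.6775
  [10.5→10.75]: (3.05+2.85)/2 × 0.25 = 0.7375
  Sum = 127.7375 mg/L·h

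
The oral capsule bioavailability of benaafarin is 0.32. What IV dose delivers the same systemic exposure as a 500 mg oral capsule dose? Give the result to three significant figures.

D_iv = 160 mg

Systemic exposure from an extravascular dose = F × D_ev, so the equivalent IV dose is F × D_ev.
D_iv = F × D_ev = 0.32 × 500 = 160 mg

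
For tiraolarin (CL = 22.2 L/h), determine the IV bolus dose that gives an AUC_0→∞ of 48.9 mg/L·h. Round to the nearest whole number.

Dose = 1086 mg

Dose_iv = CL × AUC_0→∞
     = 22.2 × 48.9 = 1085.58 mg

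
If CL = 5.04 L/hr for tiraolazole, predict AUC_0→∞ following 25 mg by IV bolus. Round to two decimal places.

AUC = 4.96 mg/L·hr

AUC_0→∞ = Dose_iv / CL
        = 25 / 5.04 = 4.96032 mg/L·hr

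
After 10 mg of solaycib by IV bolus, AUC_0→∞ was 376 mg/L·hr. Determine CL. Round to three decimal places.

CL = Dose_iv / AUC_0→∞
   = 10 / 376 = 0.0265957 L/hr

CL = 0.027 L/hr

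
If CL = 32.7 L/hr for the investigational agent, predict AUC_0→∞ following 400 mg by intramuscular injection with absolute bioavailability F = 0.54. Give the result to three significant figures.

AUC = 6.61 mg/L·hr

AUC_0→∞ = F × Dose / CL
        = 0.54 × 400 / 32.7 = 6.6055 mg/L·hr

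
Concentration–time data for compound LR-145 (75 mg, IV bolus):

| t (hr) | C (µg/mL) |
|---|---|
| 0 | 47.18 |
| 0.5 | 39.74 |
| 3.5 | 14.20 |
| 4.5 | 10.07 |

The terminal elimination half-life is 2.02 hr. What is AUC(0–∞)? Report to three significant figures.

Trapezoidal AUC_0→4.5:
  [0→0.5]: (47.18+39.74)/2 × 0.5 = 21.73
  [0.5→3.5]: (39.74+14.20)/2 × 3 = 80.91
  [3.5→4.5]: (14.20+10.07)/2 × 1 = 12.135
  Sum = 114.775 µg/mL·hr
k_e = ln2 / t½ = 0.693147 / 2.02 = 0.3431 hr^-1
Extrapolated tail: C_last / k_e = 10.07 / 0.3431 = 29.350
AUC_0→∞ = 114.775 + 29.350 = 144.125 µg/mL·hr

AUC = 144 µg/mL·hr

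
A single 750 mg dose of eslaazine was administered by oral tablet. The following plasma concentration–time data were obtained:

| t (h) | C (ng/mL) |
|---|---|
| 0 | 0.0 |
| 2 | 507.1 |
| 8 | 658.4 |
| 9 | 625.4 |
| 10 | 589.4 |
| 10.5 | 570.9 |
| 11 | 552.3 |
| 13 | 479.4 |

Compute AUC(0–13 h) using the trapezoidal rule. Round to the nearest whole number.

Trapezoidal AUC_0→13:
  [0→2]: (0.0+507.1)/2 × 2 = 507.1
  [2→8]: (507.1+658.4)/2 × 6 = 3496.5
  [8→9]: (658.4+625.4)/2 × 1 = 641.9
  [9→10]: (625.4+589.4)/2 × 1 = 607.4
  [10→10.5]: (589.4+570.9)/2 × 0.5 = 290.075
  [10.5→11]: (570.9+552.3)/2 × 0.5 = 280.8
  [11→13]: (552.3+479.4)/2 × 2 = 1031.7
  Sum = 6855.475 ng/mL·h

AUC = 6855 ng/mL·h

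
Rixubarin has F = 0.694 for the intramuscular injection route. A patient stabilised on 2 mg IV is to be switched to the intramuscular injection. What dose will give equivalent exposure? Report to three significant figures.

D_intramuscular = 2.88 mg

For equal systemic exposure: F × D_ev = D_iv
D_ev = D_iv / F = 2 / 0.694 = 2.88184 mg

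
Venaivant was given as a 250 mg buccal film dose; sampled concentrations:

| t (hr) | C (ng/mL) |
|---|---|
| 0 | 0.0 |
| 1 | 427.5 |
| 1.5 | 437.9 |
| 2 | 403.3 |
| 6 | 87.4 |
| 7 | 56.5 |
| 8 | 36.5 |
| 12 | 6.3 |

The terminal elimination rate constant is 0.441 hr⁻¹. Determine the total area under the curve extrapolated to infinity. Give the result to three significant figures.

AUC = 1840 ng/mL·hr

Trapezoidal AUC_0→12:
  [0→1]: (0.0+427.5)/2 × 1 = 213.75
  [1→1.5]: (427.5+437.9)/2 × 0.5 = 216.35
  [1.5→2]: (437.9+403.3)/2 × 0.5 = 210.3
  [2→6]: (403.3+87.4)/2 × 4 = 981.4
  [6→7]: (87.4+56.5)/2 × 1 = 71.95
  [7→8]: (56.5+36.5)/2 × 1 = 46.5
  [8→12]: (36.5+6.3)/2 × 4 = 85.6
  Sum = 1825.85 ng/mL·hr
Extrapolated tail: C_last / k_e = 6.3 / 0.441 = 14.286
AUC_0→∞ = 1825.85 + 14.286 = 1840.136 ng/mL·hr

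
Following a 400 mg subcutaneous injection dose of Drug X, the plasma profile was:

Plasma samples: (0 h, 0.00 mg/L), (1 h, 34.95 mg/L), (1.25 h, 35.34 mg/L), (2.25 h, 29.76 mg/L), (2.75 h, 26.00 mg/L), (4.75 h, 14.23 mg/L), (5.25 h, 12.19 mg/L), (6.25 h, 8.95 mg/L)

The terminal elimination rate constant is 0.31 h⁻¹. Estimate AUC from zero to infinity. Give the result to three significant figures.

AUC = 159 mg/L·h

Trapezoidal AUC_0→6.25:
  [0→1]: (0.00+34.95)/2 × 1 = 17.475
  [1→1.25]: (34.95+35.34)/2 × 0.25 = 8.78625
  [1.25→2.25]: (35.34+29.76)/2 × 1 = 32.55
  [2.25→2.75]: (29.76+26.00)/2 × 0.5 = 13.94
  [2.75→4.75]: (26.00+14.23)/2 × 2 = 40.23
  [4.75→5.25]: (14.23+12.19)/2 × 0.5 = 6.605
  [5.25→6.25]: (12.19+8.95)/2 × 1 = 10.57
  Sum = 130.15625 mg/L·h
Extrapolated tail: C_last / k_e = 8.95 / 0.31 = 28.871
AUC_0→∞ = 130.15625 + 28.871 = 159.02725 mg/L·h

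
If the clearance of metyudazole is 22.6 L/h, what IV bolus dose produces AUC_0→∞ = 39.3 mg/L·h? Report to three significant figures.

Dose_iv = CL × AUC_0→∞
     = 22.6 × 39.3 = 888.18 mg

Dose = 888 mg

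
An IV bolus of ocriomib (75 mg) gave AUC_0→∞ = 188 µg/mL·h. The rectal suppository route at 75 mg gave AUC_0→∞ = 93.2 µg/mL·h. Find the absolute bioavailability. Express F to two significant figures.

F = 0.50

F = (AUC_ev / D_ev) / (AUC_iv / D_iv)
  = (93.2/75) / (188/75)
  = 1.24267 / 2.50667 = 0.4957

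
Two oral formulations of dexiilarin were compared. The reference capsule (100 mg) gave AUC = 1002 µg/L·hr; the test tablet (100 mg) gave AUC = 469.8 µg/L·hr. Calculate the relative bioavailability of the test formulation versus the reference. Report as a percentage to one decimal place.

F_rel = 46.9%

F_rel = (AUC_test/D_test) / (AUC_ref/D_ref)
      = (469.8/100) / (1002/100)
      = 4.698 / 10.02 = 0.4689 = 46.89%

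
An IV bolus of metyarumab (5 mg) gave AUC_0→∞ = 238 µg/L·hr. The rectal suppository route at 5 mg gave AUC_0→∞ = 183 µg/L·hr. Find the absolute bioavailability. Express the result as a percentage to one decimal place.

F = 76.9%

F = (AUC_ev / D_ev) / (AUC_iv / D_iv)
  = (183/5) / (238/5)
  = 36.6 / 47.6 = 0.7689
  = 76.89%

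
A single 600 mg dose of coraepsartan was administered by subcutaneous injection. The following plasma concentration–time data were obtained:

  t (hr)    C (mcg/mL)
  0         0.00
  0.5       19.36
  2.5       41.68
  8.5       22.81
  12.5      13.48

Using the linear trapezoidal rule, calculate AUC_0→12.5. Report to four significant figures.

Trapezoidal AUC_0→12.5:
  [0→0.5]: (0.00+19.36)/2 × 0.5 = 4.84
  [0.5→2.5]: (19.36+41.68)/2 × 2 = 61.04
  [2.5→8.5]: (41.68+22.81)/2 × 6 = 193.47
  [8.5→12.5]: (22.81+13.48)/2 × 4 = 72.58
  Sum = 331.93 mcg/mL·hr

AUC = 331.9 mcg/mL·hr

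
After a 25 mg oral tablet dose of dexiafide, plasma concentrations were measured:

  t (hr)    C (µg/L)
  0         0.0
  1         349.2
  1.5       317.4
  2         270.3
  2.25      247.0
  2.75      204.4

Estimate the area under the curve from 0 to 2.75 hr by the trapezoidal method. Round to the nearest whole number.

Trapezoidal AUC_0→2.75:
  [0→1]: (0.0+349.2)/2 × 1 = 174.6
  [1→1.5]: (349.2+317.4)/2 × 0.5 = 166.65
  [1.5→2]: (317.4+270.3)/2 × 0.5 = 146.925
  [2→2.25]: (270.3+247.0)/2 × 0.25 = 64.6625
  [2.25→2.75]: (247.0+204.4)/2 × 0.5 = 112.85
  Sum = 665.6875 µg/L·hr

AUC = 666 µg/L·hr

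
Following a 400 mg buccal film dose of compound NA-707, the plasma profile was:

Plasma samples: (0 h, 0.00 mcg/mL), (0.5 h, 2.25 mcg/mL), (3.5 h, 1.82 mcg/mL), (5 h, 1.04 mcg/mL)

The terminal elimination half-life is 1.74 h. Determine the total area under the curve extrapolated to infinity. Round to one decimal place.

AUC = 11.4 mcg/mL·h

Trapezoidal AUC_0→5:
  [0→0.5]: (0.00+2.25)/2 × 0.5 = 0.5625
  [0.5→3.5]: (2.25+1.82)/2 × 3 = 6.105
  [3.5→5]: (1.82+1.04)/2 × 1.5 = 2.145
  Sum = 8.8125 mcg/mL·h
k_e = ln2 / t½ = 0.693147 / 1.74 = 0.3984 h^-1
Extrapolated tail: C_last / k_e = 1.04 / 0.3984 = 2.610
AUC_0→∞ = 8.8125 + 2.610 = 11.4225 mcg/mL·h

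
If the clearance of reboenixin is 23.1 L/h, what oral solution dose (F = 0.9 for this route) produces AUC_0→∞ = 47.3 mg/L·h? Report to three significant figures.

Dose = 1210 mg

Dose = CL × AUC_0→∞ / F
     = 23.1 × 47.3 / 0.9 = 1214.03 mg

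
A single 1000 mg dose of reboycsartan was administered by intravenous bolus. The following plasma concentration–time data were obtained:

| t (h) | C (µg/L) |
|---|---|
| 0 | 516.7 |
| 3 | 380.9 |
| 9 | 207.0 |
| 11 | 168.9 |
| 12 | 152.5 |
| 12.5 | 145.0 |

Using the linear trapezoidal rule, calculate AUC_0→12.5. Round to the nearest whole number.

AUC = 3721 µg/L·h

Trapezoidal AUC_0→12.5:
  [0→3]: (516.7+380.9)/2 × 3 = 1346.4
  [3→9]: (380.9+207.0)/2 × 6 = 1763.7
  [9→11]: (207.0+168.9)/2 × 2 = 375.9
  [11→12]: (168.9+152.5)/2 × 1 = 160.7
  [12→12.5]: (152.5+145.0)/2 × 0.5 = 74.375
  Sum = 3721.075 µg/L·h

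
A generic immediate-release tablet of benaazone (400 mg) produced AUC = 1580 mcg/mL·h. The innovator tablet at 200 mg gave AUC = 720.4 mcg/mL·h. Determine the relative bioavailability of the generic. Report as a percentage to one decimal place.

F_rel = 109.7%

F_rel = (AUC_test/D_test) / (AUC_ref/D_ref)
      = (1580/400) / (720.4/200)
      = 3.95 / 3.602 = 1.0966 = 109.66%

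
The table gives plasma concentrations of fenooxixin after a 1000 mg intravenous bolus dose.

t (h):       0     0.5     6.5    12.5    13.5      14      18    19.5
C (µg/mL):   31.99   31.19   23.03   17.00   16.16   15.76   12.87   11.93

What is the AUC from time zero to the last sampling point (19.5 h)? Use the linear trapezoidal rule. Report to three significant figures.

AUC = 399 µg/mL·h

Trapezoidal AUC_0→19.5:
  [0→0.5]: (31.99+31.19)/2 × 0.5 = 15.795
  [0.5→6.5]: (31.19+23.03)/2 × 6 = 162.66
  [6.5→12.5]: (23.03+17.00)/2 × 6 = 120.09
  [12.5→13.5]: (17.00+16.16)/2 × 1 = 16.58
  [13.5→14]: (16.16+15.76)/2 × 0.5 = 7.98
  [14→18]: (15.76+12.87)/2 × 4 = 57.26
  [18→19.5]: (12.87+11.93)/2 × 1.5 = 18.6
  Sum = 398.965 µg/mL·h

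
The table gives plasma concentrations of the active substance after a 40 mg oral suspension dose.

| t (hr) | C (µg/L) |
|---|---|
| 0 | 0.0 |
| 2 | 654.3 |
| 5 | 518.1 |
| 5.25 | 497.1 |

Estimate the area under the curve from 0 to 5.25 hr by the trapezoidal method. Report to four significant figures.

AUC = 2540 µg/L·hr

Trapezoidal AUC_0→5.25:
  [0→2]: (0.0+654.3)/2 × 2 = 654.3
  [2→5]: (654.3+518.1)/2 × 3 = 1758.6
  [5→5.25]: (518.1+497.1)/2 × 0.25 = 126.9
  Sum = 2539.8 µg/L·hr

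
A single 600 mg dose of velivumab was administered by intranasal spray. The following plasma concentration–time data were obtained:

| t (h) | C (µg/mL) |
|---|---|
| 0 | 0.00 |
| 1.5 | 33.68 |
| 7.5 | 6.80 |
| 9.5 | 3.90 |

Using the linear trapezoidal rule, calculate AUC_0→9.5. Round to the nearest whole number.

Trapezoidal AUC_0→9.5:
  [0→1.5]: (0.00+33.68)/2 × 1.5 = 25.26
  [1.5→7.5]: (33.68+6.80)/2 × 6 = 121.44
  [7.5→9.5]: (6.80+3.90)/2 × 2 = 10.7
  Sum = 157.4 µg/mL·h

AUC = 157 µg/mL·h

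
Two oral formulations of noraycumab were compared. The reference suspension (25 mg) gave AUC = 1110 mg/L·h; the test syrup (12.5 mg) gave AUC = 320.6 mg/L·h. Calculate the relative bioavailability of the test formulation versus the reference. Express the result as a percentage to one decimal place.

F_rel = 57.8%

F_rel = (AUC_test/D_test) / (AUC_ref/D_ref)
      = (320.6/12.5) / (1110/25)
      = 25.648 / 44.4 = 0.5777 = 57.77%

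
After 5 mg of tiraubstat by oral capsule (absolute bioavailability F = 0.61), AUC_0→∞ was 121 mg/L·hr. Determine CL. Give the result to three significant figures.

CL = 0.0252 L/hr

CL = F × Dose / AUC_0→∞
   = 0.61 × 5 / 121 = 0.0252066 L/hr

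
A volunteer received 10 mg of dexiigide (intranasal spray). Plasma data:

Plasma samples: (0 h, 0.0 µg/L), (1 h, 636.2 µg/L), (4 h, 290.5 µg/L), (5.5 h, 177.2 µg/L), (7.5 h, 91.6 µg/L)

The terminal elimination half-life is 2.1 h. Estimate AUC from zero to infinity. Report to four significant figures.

Trapezoidal AUC_0→7.5:
  [0→1]: (0.0+636.2)/2 × 1 = 318.1
  [1→4]: (636.2+290.5)/2 × 3 = 1390.05
  [4→5.5]: (290.5+177.2)/2 × 1.5 = 350.775
  [5.5→7.5]: (177.2+91.6)/2 × 2 = 268.8
  Sum = 2327.725 µg/L·h
k_e = ln2 / t½ = 0.693147 / 2.1 = 0.3301 h^-1
Extrapolated tail: C_last / k_e = 91.6 / 0.3301 = 277.492
AUC_0→∞ = 2327.725 + 277.492 = 2605.217 µg/L·h

AUC = 2605 µg/L·h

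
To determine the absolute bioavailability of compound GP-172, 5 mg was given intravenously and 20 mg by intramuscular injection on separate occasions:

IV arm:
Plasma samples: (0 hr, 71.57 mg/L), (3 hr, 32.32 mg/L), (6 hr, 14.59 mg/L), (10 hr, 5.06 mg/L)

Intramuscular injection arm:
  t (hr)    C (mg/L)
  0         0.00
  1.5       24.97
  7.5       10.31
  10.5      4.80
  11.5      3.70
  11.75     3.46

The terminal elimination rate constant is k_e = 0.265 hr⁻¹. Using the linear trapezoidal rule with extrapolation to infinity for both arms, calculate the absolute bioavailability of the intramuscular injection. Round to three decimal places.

F = 0.145

Trapezoidal AUC_0→10 (IV):
  [0→3]: (71.57+32.32)/2 × 3 = 155.835
  [3→6]: (32.32+14.59)/2 × 3 = 70.365
  [6→10]: (14.59+5.06)/2 × 4 = 39.3
  Sum = 265.5 mg/L·hr
IV tail: 5.06/0.265 = 19.094; AUC_iv,0→∞ = 265.5 + 19.094 = 284.594 mg/L·hr
Trapezoidal AUC_0→11.75 (intramuscular injection):
  [0→1.5]: (0.00+24.97)/2 × 1.5 = 18.7275
  [1.5→7.5]: (24.97+10.31)/2 × 6 = 105.84
  [7.5→10.5]: (10.31+4.80)/2 × 3 = 22.665
  [10.5→11.5]: (4.80+3.70)/2 × 1 = 4.25
  [11.5→11.75]: (3.70+3.46)/2 × 0.25 = 0.895
  Sum = 152.3775 mg/L·hr
intramuscular injection tail: 3.46/0.265 = 13.057; AUC_ev,0→∞ = 152.3775 + 13.057 = 165.4345 mg/L·hr
F = (AUC_ev/D_ev)/(AUC_iv/D_iv) = (165.4345/20)/(284.594/5) = 8.271725/56.9188 = 0.1453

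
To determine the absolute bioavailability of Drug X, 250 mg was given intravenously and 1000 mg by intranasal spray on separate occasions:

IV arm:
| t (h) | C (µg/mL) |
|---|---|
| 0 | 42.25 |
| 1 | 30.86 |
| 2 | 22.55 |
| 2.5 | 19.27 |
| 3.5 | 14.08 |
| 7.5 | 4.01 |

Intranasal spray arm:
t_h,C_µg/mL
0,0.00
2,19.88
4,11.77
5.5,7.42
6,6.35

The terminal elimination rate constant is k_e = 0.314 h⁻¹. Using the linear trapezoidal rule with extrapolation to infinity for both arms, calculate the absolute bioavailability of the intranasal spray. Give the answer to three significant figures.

F = 0.161

Trapezoidal AUC_0→7.5 (IV):
  [0→1]: (42.25+30.86)/2 × 1 = 36.555
  [1→2]: (30.86+22.55)/2 × 1 = 26.705
  [2→2.5]: (22.55+19.27)/2 × 0.5 = 10.455
  [2.5→3.5]: (19.27+14.08)/2 × 1 = 16.675
  [3.5→7.5]: (14.08+4.01)/2 × 4 = 36.18
  Sum = 126.57 µg/mL·h
IV tail: 4.01/0.314 = 12.771; AUC_iv,0→∞ = 126.57 + 12.771 = 139.341 µg/mL·h
Trapezoidal AUC_0→6 (intranasal spray):
  [0→2]: (0.00+19.88)/2 × 2 = 19.88
  [2→4]: (19.88+11.77)/2 × 2 = 31.65
  [4→5.5]: (11.77+7.42)/2 × 1.5 = 14.3925
  [5.5→6]: (7.42+6.35)/2 × 0.5 = 3.4425
  Sum = 69.365 µg/mL·h
intranasal spray tail: 6.35/0.314 = 20.223; AUC_ev,0→∞ = 69.365 + 20.223 = 89.588 µg/mL·h
F = (AUC_ev/D_ev)/(AUC_iv/D_iv) = (89.588/1000)/(139.341/250) = 0.089588/0.557364 = 0.1607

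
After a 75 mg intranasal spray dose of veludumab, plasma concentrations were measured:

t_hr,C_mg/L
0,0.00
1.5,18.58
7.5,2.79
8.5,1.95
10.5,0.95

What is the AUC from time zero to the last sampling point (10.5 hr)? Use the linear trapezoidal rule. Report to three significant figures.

Trapezoidal AUC_0→10.5:
  [0→1.5]: (0.00+18.58)/2 × 1.5 = 13.935
  [1.5→7.5]: (18.58+2.79)/2 × 6 = 64.11
  [7.5→8.5]: (2.79+1.95)/2 × 1 = 2.37
  [8.5→10.5]: (1.95+0.95)/2 × 2 = 2.9
  Sum = 83.315 mg/L·hr

AUC = 83.3 mg/L·hr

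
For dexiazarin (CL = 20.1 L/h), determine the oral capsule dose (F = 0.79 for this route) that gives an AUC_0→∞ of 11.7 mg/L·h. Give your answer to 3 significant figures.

Dose = 298 mg

Dose = CL × AUC_0→∞ / F
     = 20.1 × 11.7 / 0.79 = 297.684 mg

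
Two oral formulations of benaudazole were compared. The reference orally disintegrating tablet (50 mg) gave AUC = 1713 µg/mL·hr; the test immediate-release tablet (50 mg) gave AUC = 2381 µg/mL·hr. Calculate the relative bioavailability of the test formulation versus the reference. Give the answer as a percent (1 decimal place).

F_rel = (AUC_test/D_test) / (AUC_ref/D_ref)
      = (2381/50) / (1713/50)
      = 47.62 / 34.26 = 1.3900 = 139.00%

F_rel = 139.0%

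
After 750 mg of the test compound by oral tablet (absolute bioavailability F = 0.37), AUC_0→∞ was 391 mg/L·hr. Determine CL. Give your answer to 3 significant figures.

CL = 0.710 L/hr

CL = F × Dose / AUC_0→∞
   = 0.37 × 750 / 391 = 0.709719 L/hr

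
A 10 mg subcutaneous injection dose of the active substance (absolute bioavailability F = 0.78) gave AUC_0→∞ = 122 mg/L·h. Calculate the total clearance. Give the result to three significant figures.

CL = F × Dose / AUC_0→∞
   = 0.78 × 10 / 122 = 0.0639344 L/h

CL = 0.0639 L/h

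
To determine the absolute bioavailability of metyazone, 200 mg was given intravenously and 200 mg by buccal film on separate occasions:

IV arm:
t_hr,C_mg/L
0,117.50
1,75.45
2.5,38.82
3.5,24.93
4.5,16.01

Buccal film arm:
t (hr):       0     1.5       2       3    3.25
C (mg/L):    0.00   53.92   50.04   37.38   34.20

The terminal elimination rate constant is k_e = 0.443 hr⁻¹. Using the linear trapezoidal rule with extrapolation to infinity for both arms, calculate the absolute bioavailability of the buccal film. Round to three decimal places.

F = 0.725

Trapezoidal AUC_0→4.5 (IV):
  [0→1]: (117.50+75.45)/2 × 1 = 96.475
  [1→2.5]: (75.45+38.82)/2 × 1.5 = 85.7025
  [2.5→3.5]: (38.82+24.93)/2 × 1 = 31.875
  [3.5→4.5]: (24.93+16.01)/2 × 1 = 20.47
  Sum = 234.5225 mg/L·hr
IV tail: 16.01/0.443 = 36.140; AUC_iv,0→∞ = 234.5225 + 36.140 = 270.6625 mg/L·hr
Trapezoidal AUC_0→3.25 (buccal film):
  [0→1.5]: (0.00+53.92)/2 × 1.5 = 40.44
  [1.5→2]: (53.92+50.04)/2 × 0.5 = 25.99
  [2→3]: (50.04+37.38)/2 × 1 = 43.71
  [3→3.25]: (37.38+34.20)/2 × 0.25 = 8.9475
  Sum = 119.0875 mg/L·hr
buccal film tail: 34.20/0.443 = 77.201; AUC_ev,0→∞ = 119.0875 + 77.201 = 196.2885 mg/L·hr
F = (AUC_ev/D_ev)/(AUC_iv/D_iv) = (196.2885/200)/(270.6625/200) = 0.9814425/1.3533125 = 0.7252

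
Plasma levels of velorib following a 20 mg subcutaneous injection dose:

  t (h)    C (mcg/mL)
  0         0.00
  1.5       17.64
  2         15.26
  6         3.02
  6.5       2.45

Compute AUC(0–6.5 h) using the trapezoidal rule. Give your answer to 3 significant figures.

Trapezoidal AUC_0→6.5:
  [0→1.5]: (0.00+17.64)/2 × 1.5 = 13.23
  [1.5→2]: (17.64+15.26)/2 × 0.5 = 8.225
  [2→6]: (15.26+3.02)/2 × 4 = 36.56
  [6→6.5]: (3.02+2.45)/2 × 0.5 = 1.3675
  Sum = 59.3825 mcg/mL·h

AUC = 59.4 mcg/mL·h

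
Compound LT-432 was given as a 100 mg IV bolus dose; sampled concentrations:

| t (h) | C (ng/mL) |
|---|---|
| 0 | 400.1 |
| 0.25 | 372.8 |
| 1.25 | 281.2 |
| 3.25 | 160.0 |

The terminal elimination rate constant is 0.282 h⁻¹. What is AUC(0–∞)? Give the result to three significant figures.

Trapezoidal AUC_0→3.25:
  [0→0.25]: (400.1+372.8)/2 × 0.25 = 96.6125
  [0.25→1.25]: (372.8+281.2)/2 × 1 = 327.0
  [1.25→3.25]: (281.2+160.0)/2 × 2 = 441.2
  Sum = 864.8125 ng/mL·h
Extrapolated tail: C_last / k_e = 160.0 / 0.282 = 567.376
AUC_0→∞ = 864.8125 + 567.376 = 1432.1885 ng/mL·h

AUC = 1430 ng/mL·h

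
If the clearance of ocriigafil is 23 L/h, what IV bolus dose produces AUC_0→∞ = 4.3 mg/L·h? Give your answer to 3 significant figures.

Dose_iv = CL × AUC_0→∞
     = 23 × 4.3 = 98.9 mg

Dose = 98.9 mg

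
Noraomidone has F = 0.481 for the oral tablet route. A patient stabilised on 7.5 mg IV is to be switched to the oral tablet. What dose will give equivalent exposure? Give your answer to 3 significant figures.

For equal systemic exposure: F × D_ev = D_iv
D_ev = D_iv / F = 7.5 / 0.481 = 15.5925 mg

D_oral = 15.6 mg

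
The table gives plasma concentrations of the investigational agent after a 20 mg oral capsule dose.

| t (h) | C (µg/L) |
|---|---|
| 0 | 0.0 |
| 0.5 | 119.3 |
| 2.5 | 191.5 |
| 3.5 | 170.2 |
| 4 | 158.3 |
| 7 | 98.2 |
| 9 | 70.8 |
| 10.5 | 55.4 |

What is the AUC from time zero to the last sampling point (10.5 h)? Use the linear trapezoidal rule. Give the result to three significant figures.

AUC = 1250 µg/L·h

Trapezoidal AUC_0→10.5:
  [0→0.5]: (0.0+119.3)/2 × 0.5 = 29.825
  [0.5→2.5]: (119.3+191.5)/2 × 2 = 310.8
  [2.5→3.5]: (191.5+170.2)/2 × 1 = 180.85
  [3.5→4]: (170.2+158.3)/2 × 0.5 = 82.125
  [4→7]: (158.3+98.2)/2 × 3 = 384.75
  [7→9]: (98.2+70.8)/2 × 2 = 169.0
  [9→10.5]: (70.8+55.4)/2 × 1.5 = 94.65
  Sum = 1252.0 µg/L·h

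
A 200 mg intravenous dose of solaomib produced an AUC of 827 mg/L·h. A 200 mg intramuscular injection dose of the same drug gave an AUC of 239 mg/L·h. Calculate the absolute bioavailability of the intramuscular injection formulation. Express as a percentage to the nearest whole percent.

F = 29%

F = (AUC_ev / D_ev) / (AUC_iv / D_iv)
  = (239/200) / (827/200)
  = 1.195 / 4.135 = 0.2890
  = 28.90%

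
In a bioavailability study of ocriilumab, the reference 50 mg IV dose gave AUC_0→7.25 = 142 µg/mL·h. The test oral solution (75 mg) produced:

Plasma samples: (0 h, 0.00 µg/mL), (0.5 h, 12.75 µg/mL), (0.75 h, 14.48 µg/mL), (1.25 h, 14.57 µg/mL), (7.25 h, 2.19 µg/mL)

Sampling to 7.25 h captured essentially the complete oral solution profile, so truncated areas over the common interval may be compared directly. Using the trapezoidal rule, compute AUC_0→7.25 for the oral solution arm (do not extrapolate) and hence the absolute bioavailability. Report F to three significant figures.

Trapezoidal AUC_0→7.25 (oral solution):
  [0→0.5]: (0.00+12.75)/2 × 0.5 = 3.1875
  [0.5→0.75]: (12.75+14.48)/2 × 0.25 = 3.40375
  [0.75→1.25]: (14.48+14.57)/2 × 0.5 = 7.2625
  [1.25→7.25]: (14.57+2.19)/2 × 6 = 50.28
  Sum = 64.13375 µg/mL·h
F = (AUC_ev/D_ev)/(AUC_iv/D_iv) = (64.13375/75)/(142/50) = 0.855117/2.84 = 0.3011

F = 0.301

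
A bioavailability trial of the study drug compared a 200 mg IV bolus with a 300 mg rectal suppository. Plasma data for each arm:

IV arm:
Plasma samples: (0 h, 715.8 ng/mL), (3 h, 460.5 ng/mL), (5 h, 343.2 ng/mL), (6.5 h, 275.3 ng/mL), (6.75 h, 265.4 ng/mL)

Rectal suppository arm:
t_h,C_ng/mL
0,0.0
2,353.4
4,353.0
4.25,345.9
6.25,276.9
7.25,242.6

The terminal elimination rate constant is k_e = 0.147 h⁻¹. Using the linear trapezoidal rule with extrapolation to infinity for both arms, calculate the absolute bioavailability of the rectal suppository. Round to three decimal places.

Trapezoidal AUC_0→6.75 (IV):
  [0→3]: (715.8+460.5)/2 × 3 = 1764.45
  [3→5]: (460.5+343.2)/2 × 2 = 803.7
  [5→6.5]: (343.2+275.3)/2 × 1.5 = 463.875
  [6.5→6.75]: (275.3+265.4)/2 × 0.25 = 67.5875
  Sum = 3099.6125 ng/mL·h
IV tail: 265.4/0.147 = 1805.442; AUC_iv,0→∞ = 3099.6125 + 1805.442 = 4905.0545 ng/mL·h
Trapezoidal AUC_0→7.25 (rectal suppository):
  [0→2]: (0.0+353.4)/2 × 2 = 353.4
  [2→4]: (353.4+353.0)/2 × 2 = 706.4
  [4→4.25]: (353.0+345.9)/2 × 0.25 = 87.3625
  [4.25→6.25]: (345.9+276.9)/2 × 2 = 622.8
  [6.25→7.25]: (276.9+242.6)/2 × 1 = 259.75
  Sum = 2029.7125 ng/mL·h
rectal suppository tail: 242.6/0.147 = 1650.340; AUC_ev,0→∞ = 2029.7125 + 1650.340 = 3680.0525 ng/mL·h
F = (AUC_ev/D_ev)/(AUC_iv/D_iv) = (3680.0525/300)/(4905.0545/200) = 12.2668/24.5253 = 0.5002

F = 0.500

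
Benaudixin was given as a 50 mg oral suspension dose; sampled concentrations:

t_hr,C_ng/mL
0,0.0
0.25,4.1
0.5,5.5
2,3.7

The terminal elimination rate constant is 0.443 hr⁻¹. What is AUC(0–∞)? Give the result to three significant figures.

AUC = 17.0 ng/mL·hr

Trapezoidal AUC_0→2:
  [0→0.25]: (0.0+4.1)/2 × 0.25 = 0.5125
  [0.25→0.5]: (4.1+5.5)/2 × 0.25 = 1.2
  [0.5→2]: (5.5+3.7)/2 × 1.5 = 6.9
  Sum = 8.6125 ng/mL·hr
Extrapolated tail: C_last / k_e = 3.7 / 0.443 = 8.352
AUC_0→∞ = 8.6125 + 8.352 = 16.9645 ng/mL·hr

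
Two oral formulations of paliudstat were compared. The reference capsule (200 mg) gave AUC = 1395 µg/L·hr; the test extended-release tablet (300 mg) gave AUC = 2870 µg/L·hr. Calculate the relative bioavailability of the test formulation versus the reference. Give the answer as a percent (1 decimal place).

F_rel = 137.2%

F_rel = (AUC_test/D_test) / (AUC_ref/D_ref)
      = (2870/300) / (1395/200)
      = 9.56667 / 6.975 = 1.3716 = 137.16%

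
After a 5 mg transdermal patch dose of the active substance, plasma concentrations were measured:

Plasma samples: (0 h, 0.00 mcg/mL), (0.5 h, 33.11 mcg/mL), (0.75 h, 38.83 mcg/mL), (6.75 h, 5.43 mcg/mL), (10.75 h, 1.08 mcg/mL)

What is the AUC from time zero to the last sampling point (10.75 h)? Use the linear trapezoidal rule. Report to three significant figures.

Trapezoidal AUC_0→10.75:
  [0→0.5]: (0.00+33.11)/2 × 0.5 = 8.2775
  [0.5→0.75]: (33.11+38.83)/2 × 0.25 = 8.9925
  [0.75→6.75]: (38.83+5.43)/2 × 6 = 132.78
  [6.75→10.75]: (5.43+1.08)/2 × 4 = 13.02
  Sum = 163.07 mcg/mL·h

AUC = 163 mcg/mL·h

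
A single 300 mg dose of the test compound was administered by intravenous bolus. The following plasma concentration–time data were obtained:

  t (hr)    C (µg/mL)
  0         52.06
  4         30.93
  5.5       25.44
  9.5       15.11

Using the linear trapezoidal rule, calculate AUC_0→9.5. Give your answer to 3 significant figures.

AUC = 289 µg/mL·hr

Trapezoidal AUC_0→9.5:
  [0→4]: (52.06+30.93)/2 × 4 = 165.98
  [4→5.5]: (30.93+25.44)/2 × 1.5 = 42.2775
  [5.5→9.5]: (25.44+15.11)/2 × 4 = 81.1
  Sum = 289.3575 µg/mL·hr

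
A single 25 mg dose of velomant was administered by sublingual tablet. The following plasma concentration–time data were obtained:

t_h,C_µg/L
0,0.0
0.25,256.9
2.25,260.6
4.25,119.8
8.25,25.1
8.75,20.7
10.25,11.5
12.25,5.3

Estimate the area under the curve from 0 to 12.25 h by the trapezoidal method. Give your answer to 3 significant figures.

Trapezoidal AUC_0→12.25:
  [0→0.25]: (0.0+256.9)/2 × 0.25 = 32.1125
  [0.25→2.25]: (256.9+260.6)/2 × 2 = 517.5
  [2.25→4.25]: (260.6+119.8)/2 × 2 = 380.4
  [4.25→8.25]: (119.8+25.1)/2 × 4 = 289.8
  [8.25→8.75]: (25.1+20.7)/2 × 0.5 = 11.45
  [8.75→10.25]: (20.7+11.5)/2 × 1.5 = 24.15
  [10.25→12.25]: (11.5+5.3)/2 × 2 = 16.8
  Sum = 1272.2125 µg/L·h

AUC = 1270 µg/L·h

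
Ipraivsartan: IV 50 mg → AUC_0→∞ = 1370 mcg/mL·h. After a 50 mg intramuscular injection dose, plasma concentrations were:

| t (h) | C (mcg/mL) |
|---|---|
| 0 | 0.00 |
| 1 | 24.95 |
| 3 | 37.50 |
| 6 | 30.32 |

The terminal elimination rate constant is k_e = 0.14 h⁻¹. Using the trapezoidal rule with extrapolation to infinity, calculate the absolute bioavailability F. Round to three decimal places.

F = 0.287

Trapezoidal AUC_0→6 (intramuscular injection):
  [0→1]: (0.00+24.95)/2 × 1 = 12.475
  [1→3]: (24.95+37.50)/2 × 2 = 62.45
  [3→6]: (37.50+30.32)/2 × 3 = 101.73
  Sum = 176.655 mcg/mL·h
Tail: C_last/k_e = 30.32/0.14 = 216.571
AUC_0→∞ (intramuscular injection) = 176.655 + 216.571 = 393.226 mcg/mL·h
F = (AUC_ev/D_ev)/(AUC_iv/D_iv) = (393.226/50)/(1370/50) = 7.86452/27.4 = 0.2870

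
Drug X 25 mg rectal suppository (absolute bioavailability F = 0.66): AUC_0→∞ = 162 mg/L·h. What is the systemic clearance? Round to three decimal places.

CL = F × Dose / AUC_0→∞
   = 0.66 × 25 / 162 = 0.101852 L/h

CL = 0.102 L/h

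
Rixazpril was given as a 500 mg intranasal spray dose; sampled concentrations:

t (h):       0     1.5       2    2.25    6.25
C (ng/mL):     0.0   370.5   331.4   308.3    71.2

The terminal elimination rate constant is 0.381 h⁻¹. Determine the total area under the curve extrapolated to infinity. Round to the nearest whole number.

Trapezoidal AUC_0→6.25:
  [0→1.5]: (0.0+370.5)/2 × 1.5 = 277.875
  [1.5→2]: (370.5+331.4)/2 × 0.5 = 175.475
  [2→2.25]: (331.4+308.3)/2 × 0.25 = 79.9625
  [2.25→6.25]: (308.3+71.2)/2 × 4 = 759.0
  Sum = 1292.3125 ng/mL·h
Extrapolated tail: C_last / k_e = 71.2 / 0.381 = 186.877
AUC_0→∞ = 1292.3125 + 186.877 = 1479.1895 ng/mL·h

AUC = 1479 ng/mL·h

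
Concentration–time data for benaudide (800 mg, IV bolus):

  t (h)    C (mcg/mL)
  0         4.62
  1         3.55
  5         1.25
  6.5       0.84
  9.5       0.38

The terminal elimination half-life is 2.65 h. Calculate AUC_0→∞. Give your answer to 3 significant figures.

Trapezoidal AUC_0→9.5:
  [0→1]: (4.62+3.55)/2 × 1 = 4.085
  [1→5]: (3.55+1.25)/2 × 4 = 9.6
  [5→6.5]: (1.25+0.84)/2 × 1.5 = 1.5675
  [6.5→9.5]: (0.84+0.38)/2 × 3 = 1.83
  Sum = 17.0825 mcg/mL·h
k_e = ln2 / t½ = 0.693147 / 2.65 = 0.2616 h^-1
Extrapolated tail: C_last / k_e = 0.38 / 0.2616 = 1.453
AUC_0→∞ = 17.0825 + 1.453 = 18.5355 mcg/mL·h

AUC = 18.5 mcg/mL·h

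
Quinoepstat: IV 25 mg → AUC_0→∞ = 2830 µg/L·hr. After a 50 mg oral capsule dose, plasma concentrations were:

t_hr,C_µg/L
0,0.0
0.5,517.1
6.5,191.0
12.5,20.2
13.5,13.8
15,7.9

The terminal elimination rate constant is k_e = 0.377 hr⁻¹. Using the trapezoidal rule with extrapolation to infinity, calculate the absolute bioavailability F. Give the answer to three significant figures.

F = 0.520

Trapezoidal AUC_0→15 (oral capsule):
  [0→0.5]: (0.0+517.1)/2 × 0.5 = 129.275
  [0.5→6.5]: (517.1+191.0)/2 × 6 = 2124.3
  [6.5→12.5]: (191.0+20.2)/2 × 6 = 633.6
  [12.5→13.5]: (20.2+13.8)/2 × 1 = 17.0
  [13.5→15]: (13.8+7.9)/2 × 1.5 = 16.275
  Sum = 2920.45 µg/L·hr
Tail: C_last/k_e = 7.9/0.377 = 20.955
AUC_0→∞ (oral capsule) = 2920.45 + 20.955 = 2941.405 µg/L·hr
F = (AUC_ev/D_ev)/(AUC_iv/D_iv) = (2941.405/50)/(2830/25) = 58.8281/113.2 = 0.5197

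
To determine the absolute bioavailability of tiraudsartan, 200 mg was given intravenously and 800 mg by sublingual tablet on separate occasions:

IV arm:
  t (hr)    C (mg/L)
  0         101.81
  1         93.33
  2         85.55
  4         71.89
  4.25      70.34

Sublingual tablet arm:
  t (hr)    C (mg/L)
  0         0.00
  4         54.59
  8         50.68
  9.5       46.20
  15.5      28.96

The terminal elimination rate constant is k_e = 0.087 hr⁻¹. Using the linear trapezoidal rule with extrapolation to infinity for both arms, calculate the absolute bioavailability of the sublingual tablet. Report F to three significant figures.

Trapezoidal AUC_0→4.25 (IV):
  [0→1]: (101.81+93.33)/2 × 1 = 97.57
  [1→2]: (93.33+85.55)/2 × 1 = 89.44
  [2→4]: (85.55+71.89)/2 × 2 = 157.44
  [4→4.25]: (71.89+70.34)/2 × 0.25 = 17.77875
  Sum = 362.22875 mg/L·hr
IV tail: 70.34/0.087 = 808.506; AUC_iv,0→∞ = 362.22875 + 808.506 = 1170.73475 mg/L·hr
Trapezoidal AUC_0→15.5 (sublingual tablet):
  [0→4]: (0.00+54.59)/2 × 4 = 109.18
  [4→8]: (54.59+50.68)/2 × 4 = 210.54
  [8→9.5]: (50.68+46.20)/2 × 1.5 = 72.66
  [9.5→15.5]: (46.20+28.96)/2 × 6 = 225.48
  Sum = 617.86 mg/L·hr
sublingual tablet tail: 28.96/0.087 = 332.874; AUC_ev,0→∞ = 617.86 + 332.874 = 950.734 mg/L·hr
F = (AUC_ev/D_ev)/(AUC_iv/D_iv) = (950.734/800)/(1170.73475/200) = 1.1884175/5.85367 = 0.2030

F = 0.203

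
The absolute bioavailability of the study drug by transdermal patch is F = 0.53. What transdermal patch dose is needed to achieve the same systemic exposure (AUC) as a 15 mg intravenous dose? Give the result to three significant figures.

For equal systemic exposure: F × D_ev = D_iv
D_ev = D_iv / F = 15 / 0.53 = 28.3019 mg

D_transdermal = 28.3 mg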